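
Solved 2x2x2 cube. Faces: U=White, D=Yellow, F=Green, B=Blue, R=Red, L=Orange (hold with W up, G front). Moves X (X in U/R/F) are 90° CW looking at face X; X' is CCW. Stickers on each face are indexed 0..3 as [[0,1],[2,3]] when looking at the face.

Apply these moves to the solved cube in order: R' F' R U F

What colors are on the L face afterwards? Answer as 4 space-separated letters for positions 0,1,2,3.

After move 1 (R'): R=RRRR U=WBWB F=GWGW D=YGYG B=YBYB
After move 2 (F'): F=WWGG U=WBRR R=GRYR D=OOYG L=OBOW
After move 3 (R): R=YGRR U=WWRG F=WOGG D=OYYY B=RBBB
After move 4 (U): U=RWGW F=YGGG R=RBRR B=OBBB L=WOOW
After move 5 (F): F=GYGG U=RWWO R=GBWR D=RRYY L=WOOY
Query: L face = WOOY

Answer: W O O Y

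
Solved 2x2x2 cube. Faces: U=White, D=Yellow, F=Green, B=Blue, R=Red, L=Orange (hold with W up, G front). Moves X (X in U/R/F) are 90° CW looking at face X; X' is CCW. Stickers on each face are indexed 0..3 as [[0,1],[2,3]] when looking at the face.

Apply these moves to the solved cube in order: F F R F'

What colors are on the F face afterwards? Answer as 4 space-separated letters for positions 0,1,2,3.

Answer: W Y G G

Derivation:
After move 1 (F): F=GGGG U=WWOO R=WRWR D=RRYY L=OYOY
After move 2 (F): F=GGGG U=WWYY R=OROR D=WWYY L=OROR
After move 3 (R): R=OORR U=WGYG F=GWGY D=WBYB B=YBWB
After move 4 (F'): F=WYGG U=WGOR R=BOWR D=RRYB L=OGOY
Query: F face = WYGG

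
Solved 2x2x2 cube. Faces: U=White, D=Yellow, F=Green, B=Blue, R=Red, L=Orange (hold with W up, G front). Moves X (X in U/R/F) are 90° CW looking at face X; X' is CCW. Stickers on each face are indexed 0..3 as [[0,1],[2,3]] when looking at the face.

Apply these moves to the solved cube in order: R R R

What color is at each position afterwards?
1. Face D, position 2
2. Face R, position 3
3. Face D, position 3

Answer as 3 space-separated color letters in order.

After move 1 (R): R=RRRR U=WGWG F=GYGY D=YBYB B=WBWB
After move 2 (R): R=RRRR U=WYWY F=GBGB D=YWYW B=GBGB
After move 3 (R): R=RRRR U=WBWB F=GWGW D=YGYG B=YBYB
Query 1: D[2] = Y
Query 2: R[3] = R
Query 3: D[3] = G

Answer: Y R G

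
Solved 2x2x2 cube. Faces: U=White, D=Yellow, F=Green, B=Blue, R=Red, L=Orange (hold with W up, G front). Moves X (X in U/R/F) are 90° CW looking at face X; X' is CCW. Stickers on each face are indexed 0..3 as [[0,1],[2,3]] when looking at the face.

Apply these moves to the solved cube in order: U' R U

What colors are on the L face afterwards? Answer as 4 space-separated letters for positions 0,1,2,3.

Answer: O Y O O

Derivation:
After move 1 (U'): U=WWWW F=OOGG R=GGRR B=RRBB L=BBOO
After move 2 (R): R=RGRG U=WOWG F=OYGY D=YBYR B=WRWB
After move 3 (U): U=WWGO F=RGGY R=WRRG B=BBWB L=OYOO
Query: L face = OYOO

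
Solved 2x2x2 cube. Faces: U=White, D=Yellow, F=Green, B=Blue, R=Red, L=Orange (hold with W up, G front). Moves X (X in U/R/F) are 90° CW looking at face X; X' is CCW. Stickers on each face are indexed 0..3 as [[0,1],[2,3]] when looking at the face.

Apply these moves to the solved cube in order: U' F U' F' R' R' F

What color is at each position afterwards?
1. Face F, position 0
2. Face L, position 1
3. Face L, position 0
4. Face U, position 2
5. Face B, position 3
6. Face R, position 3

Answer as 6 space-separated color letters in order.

After move 1 (U'): U=WWWW F=OOGG R=GGRR B=RRBB L=BBOO
After move 2 (F): F=GOGO U=WWOB R=WGWR D=RGYY L=BYOY
After move 3 (U'): U=WBWO F=BYGO R=GOWR B=WGBB L=RROY
After move 4 (F'): F=YOBG U=WBGW R=GORR D=RYYY L=ROOW
After move 5 (R'): R=ORGR U=WBGW F=YBBW D=ROYG B=YGYB
After move 6 (R'): R=RROG U=WYGY F=YBBW D=RBYW B=GGOB
After move 7 (F): F=BYWB U=WYWO R=GRYG D=ORYW L=RROB
Query 1: F[0] = B
Query 2: L[1] = R
Query 3: L[0] = R
Query 4: U[2] = W
Query 5: B[3] = B
Query 6: R[3] = G

Answer: B R R W B G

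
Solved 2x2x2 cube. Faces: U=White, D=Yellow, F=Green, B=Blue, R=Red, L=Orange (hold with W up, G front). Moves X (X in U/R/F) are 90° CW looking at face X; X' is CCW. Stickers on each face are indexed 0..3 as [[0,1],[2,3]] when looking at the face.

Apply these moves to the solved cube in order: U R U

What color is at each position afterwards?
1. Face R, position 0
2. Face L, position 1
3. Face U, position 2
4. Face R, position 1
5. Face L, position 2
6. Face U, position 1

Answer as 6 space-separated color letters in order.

Answer: W Y G O O W

Derivation:
After move 1 (U): U=WWWW F=RRGG R=BBRR B=OOBB L=GGOO
After move 2 (R): R=RBRB U=WRWG F=RYGY D=YBYO B=WOWB
After move 3 (U): U=WWGR F=RBGY R=WORB B=GGWB L=RYOO
Query 1: R[0] = W
Query 2: L[1] = Y
Query 3: U[2] = G
Query 4: R[1] = O
Query 5: L[2] = O
Query 6: U[1] = W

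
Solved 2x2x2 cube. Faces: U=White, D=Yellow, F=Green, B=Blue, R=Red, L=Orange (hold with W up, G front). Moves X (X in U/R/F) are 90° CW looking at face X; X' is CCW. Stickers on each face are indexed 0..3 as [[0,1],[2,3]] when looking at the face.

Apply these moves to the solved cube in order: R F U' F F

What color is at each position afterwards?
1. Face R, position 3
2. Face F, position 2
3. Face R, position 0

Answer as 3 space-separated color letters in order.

After move 1 (R): R=RRRR U=WGWG F=GYGY D=YBYB B=WBWB
After move 2 (F): F=GGYY U=WGOO R=WRGR D=RRYB L=OYOB
After move 3 (U'): U=GOWO F=OYYY R=GGGR B=WRWB L=WBOB
After move 4 (F): F=YOYY U=GOBB R=WGOR D=GGYB L=WROR
After move 5 (F): F=YYYO U=GORR R=BGBR D=OWYB L=WGOG
Query 1: R[3] = R
Query 2: F[2] = Y
Query 3: R[0] = B

Answer: R Y B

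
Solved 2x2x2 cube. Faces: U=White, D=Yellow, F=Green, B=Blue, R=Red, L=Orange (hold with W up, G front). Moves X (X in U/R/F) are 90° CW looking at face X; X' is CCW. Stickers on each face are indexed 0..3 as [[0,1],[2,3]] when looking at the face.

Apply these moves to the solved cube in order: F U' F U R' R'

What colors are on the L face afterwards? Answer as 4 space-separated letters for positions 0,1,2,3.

Answer: G O O R

Derivation:
After move 1 (F): F=GGGG U=WWOO R=WRWR D=RRYY L=OYOY
After move 2 (U'): U=WOWO F=OYGG R=GGWR B=WRBB L=BBOY
After move 3 (F): F=GOGY U=WOYB R=WGOR D=WGYY L=BROR
After move 4 (U): U=YWBO F=WGGY R=WROR B=BRBB L=GOOR
After move 5 (R'): R=RRWO U=YBBB F=WWGO D=WGYY B=YRGB
After move 6 (R'): R=RORW U=YGBY F=WBGB D=WWYO B=YRGB
Query: L face = GOOR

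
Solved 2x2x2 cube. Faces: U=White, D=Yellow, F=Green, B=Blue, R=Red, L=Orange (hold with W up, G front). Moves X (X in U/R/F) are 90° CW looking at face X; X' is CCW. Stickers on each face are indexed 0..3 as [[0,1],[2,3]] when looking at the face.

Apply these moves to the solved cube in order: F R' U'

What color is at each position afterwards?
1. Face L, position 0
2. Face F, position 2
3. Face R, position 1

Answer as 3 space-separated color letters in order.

After move 1 (F): F=GGGG U=WWOO R=WRWR D=RRYY L=OYOY
After move 2 (R'): R=RRWW U=WBOB F=GWGO D=RGYG B=YBRB
After move 3 (U'): U=BBWO F=OYGO R=GWWW B=RRRB L=YBOY
Query 1: L[0] = Y
Query 2: F[2] = G
Query 3: R[1] = W

Answer: Y G W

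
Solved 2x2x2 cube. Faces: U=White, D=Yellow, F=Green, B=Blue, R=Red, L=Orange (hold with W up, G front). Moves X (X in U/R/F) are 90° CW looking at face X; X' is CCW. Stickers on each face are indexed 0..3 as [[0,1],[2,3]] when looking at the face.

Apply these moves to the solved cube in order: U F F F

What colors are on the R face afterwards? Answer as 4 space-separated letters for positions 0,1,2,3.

After move 1 (U): U=WWWW F=RRGG R=BBRR B=OOBB L=GGOO
After move 2 (F): F=GRGR U=WWOG R=WBWR D=RBYY L=GYOY
After move 3 (F): F=GGRR U=WWYY R=OBGR D=WWYY L=GROB
After move 4 (F): F=RGRG U=WWBR R=YBYR D=GOYY L=GWOW
Query: R face = YBYR

Answer: Y B Y R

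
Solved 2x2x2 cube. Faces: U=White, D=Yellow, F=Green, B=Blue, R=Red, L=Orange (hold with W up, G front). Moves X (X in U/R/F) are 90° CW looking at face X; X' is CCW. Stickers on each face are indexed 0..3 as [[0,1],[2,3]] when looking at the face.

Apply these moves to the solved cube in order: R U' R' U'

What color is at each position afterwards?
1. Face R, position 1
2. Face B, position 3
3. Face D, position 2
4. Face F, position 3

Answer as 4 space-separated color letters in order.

After move 1 (R): R=RRRR U=WGWG F=GYGY D=YBYB B=WBWB
After move 2 (U'): U=GGWW F=OOGY R=GYRR B=RRWB L=WBOO
After move 3 (R'): R=YRGR U=GWWR F=OGGW D=YOYY B=BRBB
After move 4 (U'): U=WRGW F=WBGW R=OGGR B=YRBB L=BROO
Query 1: R[1] = G
Query 2: B[3] = B
Query 3: D[2] = Y
Query 4: F[3] = W

Answer: G B Y W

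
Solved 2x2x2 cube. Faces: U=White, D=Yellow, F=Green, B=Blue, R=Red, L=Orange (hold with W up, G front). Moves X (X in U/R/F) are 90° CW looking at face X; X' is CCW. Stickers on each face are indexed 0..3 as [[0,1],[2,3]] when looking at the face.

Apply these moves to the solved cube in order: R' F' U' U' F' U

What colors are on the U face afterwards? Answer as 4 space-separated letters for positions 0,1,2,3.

After move 1 (R'): R=RRRR U=WBWB F=GWGW D=YGYG B=YBYB
After move 2 (F'): F=WWGG U=WBRR R=GRYR D=OOYG L=OBOW
After move 3 (U'): U=BRWR F=OBGG R=WWYR B=GRYB L=YBOW
After move 4 (U'): U=RRBW F=YBGG R=OBYR B=WWYB L=GROW
After move 5 (F'): F=BGYG U=RROY R=OBOR D=RWYG L=GWOB
After move 6 (U): U=ORYR F=OBYG R=WWOR B=GWYB L=BGOB
Query: U face = ORYR

Answer: O R Y R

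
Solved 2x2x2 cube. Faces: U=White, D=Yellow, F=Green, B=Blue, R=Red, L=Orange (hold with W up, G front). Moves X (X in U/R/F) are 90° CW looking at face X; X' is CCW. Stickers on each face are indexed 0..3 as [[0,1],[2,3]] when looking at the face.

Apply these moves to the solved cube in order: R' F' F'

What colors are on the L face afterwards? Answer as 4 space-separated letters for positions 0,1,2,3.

After move 1 (R'): R=RRRR U=WBWB F=GWGW D=YGYG B=YBYB
After move 2 (F'): F=WWGG U=WBRR R=GRYR D=OOYG L=OBOW
After move 3 (F'): F=WGWG U=WBGY R=OROR D=BWYG L=OROR
Query: L face = OROR

Answer: O R O R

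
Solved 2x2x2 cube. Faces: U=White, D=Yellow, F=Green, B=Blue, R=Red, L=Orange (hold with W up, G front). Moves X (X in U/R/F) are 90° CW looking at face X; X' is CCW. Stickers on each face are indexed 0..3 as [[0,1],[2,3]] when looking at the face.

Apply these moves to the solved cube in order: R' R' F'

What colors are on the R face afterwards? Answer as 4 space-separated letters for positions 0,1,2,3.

After move 1 (R'): R=RRRR U=WBWB F=GWGW D=YGYG B=YBYB
After move 2 (R'): R=RRRR U=WYWY F=GBGB D=YWYW B=GBGB
After move 3 (F'): F=BBGG U=WYRR R=WRYR D=OOYW L=OYOW
Query: R face = WRYR

Answer: W R Y R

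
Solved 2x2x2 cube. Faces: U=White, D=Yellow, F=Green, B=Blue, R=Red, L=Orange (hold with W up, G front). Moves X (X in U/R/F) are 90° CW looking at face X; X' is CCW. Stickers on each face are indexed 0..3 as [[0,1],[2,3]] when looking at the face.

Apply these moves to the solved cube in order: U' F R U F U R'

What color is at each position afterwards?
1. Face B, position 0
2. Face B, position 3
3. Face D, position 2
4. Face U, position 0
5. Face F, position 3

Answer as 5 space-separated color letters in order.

After move 1 (U'): U=WWWW F=OOGG R=GGRR B=RRBB L=BBOO
After move 2 (F): F=GOGO U=WWOB R=WGWR D=RGYY L=BYOY
After move 3 (R): R=WWRG U=WOOO F=GGGY D=RBYR B=BRWB
After move 4 (U): U=OWOO F=WWGY R=BRRG B=BYWB L=GGOY
After move 5 (F): F=GWYW U=OWYG R=OROG D=RBYR L=GROB
After move 6 (U): U=YOGW F=ORYW R=BYOG B=GRWB L=GWOB
After move 7 (R'): R=YGBO U=YWGG F=OOYW D=RRYW B=RRBB
Query 1: B[0] = R
Query 2: B[3] = B
Query 3: D[2] = Y
Query 4: U[0] = Y
Query 5: F[3] = W

Answer: R B Y Y W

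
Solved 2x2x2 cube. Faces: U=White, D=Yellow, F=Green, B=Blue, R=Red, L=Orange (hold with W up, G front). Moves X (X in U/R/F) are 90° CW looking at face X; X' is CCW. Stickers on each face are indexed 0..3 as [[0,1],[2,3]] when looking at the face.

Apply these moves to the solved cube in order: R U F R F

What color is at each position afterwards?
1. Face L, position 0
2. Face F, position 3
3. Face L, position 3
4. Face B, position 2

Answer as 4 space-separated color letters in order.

After move 1 (R): R=RRRR U=WGWG F=GYGY D=YBYB B=WBWB
After move 2 (U): U=WWGG F=RRGY R=WBRR B=OOWB L=GYOO
After move 3 (F): F=GRYR U=WWOY R=GBGR D=RWYB L=GYOB
After move 4 (R): R=GGRB U=WROR F=GWYB D=RWYO B=YOWB
After move 5 (F): F=YGBW U=WRBY R=OGRB D=RGYO L=GROW
Query 1: L[0] = G
Query 2: F[3] = W
Query 3: L[3] = W
Query 4: B[2] = W

Answer: G W W W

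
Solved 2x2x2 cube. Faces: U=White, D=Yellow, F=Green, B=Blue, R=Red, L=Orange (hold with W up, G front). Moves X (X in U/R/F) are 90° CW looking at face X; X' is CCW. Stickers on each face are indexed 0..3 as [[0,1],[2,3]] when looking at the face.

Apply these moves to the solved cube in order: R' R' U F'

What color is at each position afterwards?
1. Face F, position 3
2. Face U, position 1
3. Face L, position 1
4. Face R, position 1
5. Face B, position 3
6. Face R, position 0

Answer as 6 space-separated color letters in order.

After move 1 (R'): R=RRRR U=WBWB F=GWGW D=YGYG B=YBYB
After move 2 (R'): R=RRRR U=WYWY F=GBGB D=YWYW B=GBGB
After move 3 (U): U=WWYY F=RRGB R=GBRR B=OOGB L=GBOO
After move 4 (F'): F=RBRG U=WWGR R=WBYR D=BOYW L=GYOY
Query 1: F[3] = G
Query 2: U[1] = W
Query 3: L[1] = Y
Query 4: R[1] = B
Query 5: B[3] = B
Query 6: R[0] = W

Answer: G W Y B B W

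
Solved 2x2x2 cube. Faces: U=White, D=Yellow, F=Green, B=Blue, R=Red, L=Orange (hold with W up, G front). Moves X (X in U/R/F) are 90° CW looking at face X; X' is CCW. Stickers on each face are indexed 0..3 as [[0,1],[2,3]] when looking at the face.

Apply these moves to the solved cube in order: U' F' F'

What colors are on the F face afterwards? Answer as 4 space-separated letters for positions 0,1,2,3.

After move 1 (U'): U=WWWW F=OOGG R=GGRR B=RRBB L=BBOO
After move 2 (F'): F=OGOG U=WWGR R=YGYR D=BOYY L=BWOW
After move 3 (F'): F=GGOO U=WWYY R=OGBR D=WWYY L=BROG
Query: F face = GGOO

Answer: G G O O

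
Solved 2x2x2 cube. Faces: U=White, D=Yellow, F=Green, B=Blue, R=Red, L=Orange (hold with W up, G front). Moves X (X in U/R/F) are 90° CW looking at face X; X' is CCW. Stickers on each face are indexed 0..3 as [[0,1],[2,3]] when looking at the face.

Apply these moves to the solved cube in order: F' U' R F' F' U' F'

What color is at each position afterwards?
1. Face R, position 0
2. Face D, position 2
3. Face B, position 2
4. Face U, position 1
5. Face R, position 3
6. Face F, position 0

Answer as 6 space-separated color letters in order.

Answer: W Y R O G R

Derivation:
After move 1 (F'): F=GGGG U=WWRR R=YRYR D=OOYY L=OWOW
After move 2 (U'): U=WRWR F=OWGG R=GGYR B=YRBB L=BBOW
After move 3 (R): R=YGRG U=WWWG F=OOGY D=OBYY B=RRRB
After move 4 (F'): F=OYOG U=WWYR R=BGOG D=BWYY L=BGOW
After move 5 (F'): F=YGOO U=WWBO R=WGBG D=GWYY L=BROY
After move 6 (U'): U=WOWB F=BROO R=YGBG B=WGRB L=RROY
After move 7 (F'): F=ROBO U=WOYB R=WGGG D=RYYY L=RBOW
Query 1: R[0] = W
Query 2: D[2] = Y
Query 3: B[2] = R
Query 4: U[1] = O
Query 5: R[3] = G
Query 6: F[0] = R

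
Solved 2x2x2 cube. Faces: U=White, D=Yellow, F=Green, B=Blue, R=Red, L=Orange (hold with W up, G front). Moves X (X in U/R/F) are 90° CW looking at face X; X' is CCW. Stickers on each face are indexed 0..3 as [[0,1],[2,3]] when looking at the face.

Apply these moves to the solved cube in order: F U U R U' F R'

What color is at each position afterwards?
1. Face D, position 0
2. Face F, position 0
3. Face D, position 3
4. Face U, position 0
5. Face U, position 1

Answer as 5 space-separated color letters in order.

After move 1 (F): F=GGGG U=WWOO R=WRWR D=RRYY L=OYOY
After move 2 (U): U=OWOW F=WRGG R=BBWR B=OYBB L=GGOY
After move 3 (U): U=OOWW F=BBGG R=OYWR B=GGBB L=WROY
After move 4 (R): R=WORY U=OBWG F=BRGY D=RBYG B=WGOB
After move 5 (U'): U=BGOW F=WRGY R=BRRY B=WOOB L=WGOY
After move 6 (F): F=GWYR U=BGYG R=ORWY D=RBYG L=WROB
After move 7 (R'): R=RYOW U=BOYW F=GGYG D=RWYR B=GOBB
Query 1: D[0] = R
Query 2: F[0] = G
Query 3: D[3] = R
Query 4: U[0] = B
Query 5: U[1] = O

Answer: R G R B O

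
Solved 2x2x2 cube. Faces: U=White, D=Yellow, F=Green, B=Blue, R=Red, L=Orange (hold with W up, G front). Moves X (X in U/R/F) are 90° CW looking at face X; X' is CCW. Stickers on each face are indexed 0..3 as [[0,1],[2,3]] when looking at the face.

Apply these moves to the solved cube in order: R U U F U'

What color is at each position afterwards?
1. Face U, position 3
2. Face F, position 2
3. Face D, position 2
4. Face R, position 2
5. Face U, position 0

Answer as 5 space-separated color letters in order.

After move 1 (R): R=RRRR U=WGWG F=GYGY D=YBYB B=WBWB
After move 2 (U): U=WWGG F=RRGY R=WBRR B=OOWB L=GYOO
After move 3 (U): U=GWGW F=WBGY R=OORR B=GYWB L=RROO
After move 4 (F): F=GWYB U=GWOR R=GOWR D=ROYB L=RYOB
After move 5 (U'): U=WRGO F=RYYB R=GWWR B=GOWB L=GYOB
Query 1: U[3] = O
Query 2: F[2] = Y
Query 3: D[2] = Y
Query 4: R[2] = W
Query 5: U[0] = W

Answer: O Y Y W W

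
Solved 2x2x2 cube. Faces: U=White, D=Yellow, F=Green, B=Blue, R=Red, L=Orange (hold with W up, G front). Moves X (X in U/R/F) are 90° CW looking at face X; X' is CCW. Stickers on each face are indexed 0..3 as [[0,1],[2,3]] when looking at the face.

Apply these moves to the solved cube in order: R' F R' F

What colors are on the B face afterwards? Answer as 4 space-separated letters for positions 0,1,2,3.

Answer: G B R B

Derivation:
After move 1 (R'): R=RRRR U=WBWB F=GWGW D=YGYG B=YBYB
After move 2 (F): F=GGWW U=WBOO R=WRBR D=RRYG L=OYOG
After move 3 (R'): R=RRWB U=WYOY F=GBWO D=RGYW B=GBRB
After move 4 (F): F=WGOB U=WYGY R=ORYB D=WRYW L=OROG
Query: B face = GBRB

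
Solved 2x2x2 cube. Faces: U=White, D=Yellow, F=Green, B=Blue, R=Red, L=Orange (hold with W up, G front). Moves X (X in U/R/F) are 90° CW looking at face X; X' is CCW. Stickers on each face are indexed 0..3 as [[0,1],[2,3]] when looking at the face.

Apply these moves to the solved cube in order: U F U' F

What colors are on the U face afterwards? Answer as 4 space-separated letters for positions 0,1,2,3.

Answer: W G Y O

Derivation:
After move 1 (U): U=WWWW F=RRGG R=BBRR B=OOBB L=GGOO
After move 2 (F): F=GRGR U=WWOG R=WBWR D=RBYY L=GYOY
After move 3 (U'): U=WGWO F=GYGR R=GRWR B=WBBB L=OOOY
After move 4 (F): F=GGRY U=WGYO R=WROR D=WGYY L=OROB
Query: U face = WGYO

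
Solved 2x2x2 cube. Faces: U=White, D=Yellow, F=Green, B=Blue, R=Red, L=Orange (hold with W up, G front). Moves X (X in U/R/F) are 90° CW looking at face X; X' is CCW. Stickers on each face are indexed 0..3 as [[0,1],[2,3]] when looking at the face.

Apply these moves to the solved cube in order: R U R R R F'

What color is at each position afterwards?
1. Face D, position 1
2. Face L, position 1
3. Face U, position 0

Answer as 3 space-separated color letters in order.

After move 1 (R): R=RRRR U=WGWG F=GYGY D=YBYB B=WBWB
After move 2 (U): U=WWGG F=RRGY R=WBRR B=OOWB L=GYOO
After move 3 (R): R=RWRB U=WRGY F=RBGB D=YWYO B=GOWB
After move 4 (R): R=RRBW U=WBGB F=RWGO D=YWYG B=YORB
After move 5 (R): R=BRWR U=WWGO F=RWGG D=YRYY B=BOBB
After move 6 (F'): F=WGRG U=WWBW R=RRYR D=YOYY L=GOOG
Query 1: D[1] = O
Query 2: L[1] = O
Query 3: U[0] = W

Answer: O O W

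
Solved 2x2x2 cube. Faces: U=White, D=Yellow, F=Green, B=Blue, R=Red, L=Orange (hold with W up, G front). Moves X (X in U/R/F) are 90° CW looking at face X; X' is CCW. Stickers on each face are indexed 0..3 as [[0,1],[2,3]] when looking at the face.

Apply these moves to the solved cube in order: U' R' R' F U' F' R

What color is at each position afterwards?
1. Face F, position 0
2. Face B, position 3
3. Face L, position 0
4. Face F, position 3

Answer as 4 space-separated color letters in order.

Answer: Y B G W

Derivation:
After move 1 (U'): U=WWWW F=OOGG R=GGRR B=RRBB L=BBOO
After move 2 (R'): R=GRGR U=WBWR F=OWGW D=YOYG B=YRYB
After move 3 (R'): R=RRGG U=WYWY F=OBGR D=YWYW B=GROB
After move 4 (F): F=GORB U=WYOB R=WRYG D=GRYW L=BYOW
After move 5 (U'): U=YBWO F=BYRB R=GOYG B=WROB L=GROW
After move 6 (F'): F=YBBR U=YBGY R=ROGG D=RWYW L=GOOW
After move 7 (R): R=GRGO U=YBGR F=YWBW D=ROYW B=YRBB
Query 1: F[0] = Y
Query 2: B[3] = B
Query 3: L[0] = G
Query 4: F[3] = W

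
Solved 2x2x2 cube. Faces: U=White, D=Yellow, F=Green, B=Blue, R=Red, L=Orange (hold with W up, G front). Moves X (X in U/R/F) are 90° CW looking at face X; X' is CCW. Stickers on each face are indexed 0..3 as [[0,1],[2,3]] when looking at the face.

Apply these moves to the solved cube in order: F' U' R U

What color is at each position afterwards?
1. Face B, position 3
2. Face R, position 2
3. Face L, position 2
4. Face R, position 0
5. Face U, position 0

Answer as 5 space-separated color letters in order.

Answer: B R O R W

Derivation:
After move 1 (F'): F=GGGG U=WWRR R=YRYR D=OOYY L=OWOW
After move 2 (U'): U=WRWR F=OWGG R=GGYR B=YRBB L=BBOW
After move 3 (R): R=YGRG U=WWWG F=OOGY D=OBYY B=RRRB
After move 4 (U): U=WWGW F=YGGY R=RRRG B=BBRB L=OOOW
Query 1: B[3] = B
Query 2: R[2] = R
Query 3: L[2] = O
Query 4: R[0] = R
Query 5: U[0] = W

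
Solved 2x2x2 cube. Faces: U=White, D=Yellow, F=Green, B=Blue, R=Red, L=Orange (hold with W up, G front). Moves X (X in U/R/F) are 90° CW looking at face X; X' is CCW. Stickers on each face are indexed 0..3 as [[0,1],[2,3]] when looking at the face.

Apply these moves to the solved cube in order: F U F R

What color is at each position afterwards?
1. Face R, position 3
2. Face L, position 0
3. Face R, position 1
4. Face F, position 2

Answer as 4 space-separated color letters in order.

Answer: B G O G

Derivation:
After move 1 (F): F=GGGG U=WWOO R=WRWR D=RRYY L=OYOY
After move 2 (U): U=OWOW F=WRGG R=BBWR B=OYBB L=GGOY
After move 3 (F): F=GWGR U=OWYG R=OBWR D=WBYY L=GROR
After move 4 (R): R=WORB U=OWYR F=GBGY D=WBYO B=GYWB
Query 1: R[3] = B
Query 2: L[0] = G
Query 3: R[1] = O
Query 4: F[2] = G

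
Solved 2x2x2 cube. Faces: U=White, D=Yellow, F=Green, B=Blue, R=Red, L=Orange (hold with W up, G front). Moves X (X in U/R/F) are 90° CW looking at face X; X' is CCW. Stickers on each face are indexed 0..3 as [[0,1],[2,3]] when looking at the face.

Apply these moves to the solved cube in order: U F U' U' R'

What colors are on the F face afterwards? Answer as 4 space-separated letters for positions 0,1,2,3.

After move 1 (U): U=WWWW F=RRGG R=BBRR B=OOBB L=GGOO
After move 2 (F): F=GRGR U=WWOG R=WBWR D=RBYY L=GYOY
After move 3 (U'): U=WGWO F=GYGR R=GRWR B=WBBB L=OOOY
After move 4 (U'): U=GOWW F=OOGR R=GYWR B=GRBB L=WBOY
After move 5 (R'): R=YRGW U=GBWG F=OOGW D=ROYR B=YRBB
Query: F face = OOGW

Answer: O O G W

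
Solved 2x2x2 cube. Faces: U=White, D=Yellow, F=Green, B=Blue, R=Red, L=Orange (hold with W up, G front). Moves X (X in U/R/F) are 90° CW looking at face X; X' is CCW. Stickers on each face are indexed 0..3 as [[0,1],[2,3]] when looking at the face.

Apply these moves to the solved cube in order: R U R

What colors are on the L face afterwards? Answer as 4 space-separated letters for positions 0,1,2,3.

Answer: G Y O O

Derivation:
After move 1 (R): R=RRRR U=WGWG F=GYGY D=YBYB B=WBWB
After move 2 (U): U=WWGG F=RRGY R=WBRR B=OOWB L=GYOO
After move 3 (R): R=RWRB U=WRGY F=RBGB D=YWYO B=GOWB
Query: L face = GYOO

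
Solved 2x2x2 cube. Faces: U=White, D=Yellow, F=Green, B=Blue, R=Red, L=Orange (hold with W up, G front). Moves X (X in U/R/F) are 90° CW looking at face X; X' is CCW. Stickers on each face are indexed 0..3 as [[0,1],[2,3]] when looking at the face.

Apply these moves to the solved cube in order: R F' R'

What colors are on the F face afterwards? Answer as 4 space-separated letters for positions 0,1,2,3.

After move 1 (R): R=RRRR U=WGWG F=GYGY D=YBYB B=WBWB
After move 2 (F'): F=YYGG U=WGRR R=BRYR D=OOYB L=OGOW
After move 3 (R'): R=RRBY U=WWRW F=YGGR D=OYYG B=BBOB
Query: F face = YGGR

Answer: Y G G R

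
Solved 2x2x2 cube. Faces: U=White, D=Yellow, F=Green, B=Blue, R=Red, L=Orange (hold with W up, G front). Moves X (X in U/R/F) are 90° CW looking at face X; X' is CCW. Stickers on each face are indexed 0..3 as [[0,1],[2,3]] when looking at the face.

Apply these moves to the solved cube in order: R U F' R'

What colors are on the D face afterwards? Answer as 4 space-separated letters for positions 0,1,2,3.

Answer: Y Y Y G

Derivation:
After move 1 (R): R=RRRR U=WGWG F=GYGY D=YBYB B=WBWB
After move 2 (U): U=WWGG F=RRGY R=WBRR B=OOWB L=GYOO
After move 3 (F'): F=RYRG U=WWWR R=BBYR D=YOYB L=GGOG
After move 4 (R'): R=BRBY U=WWWO F=RWRR D=YYYG B=BOOB
Query: D face = YYYG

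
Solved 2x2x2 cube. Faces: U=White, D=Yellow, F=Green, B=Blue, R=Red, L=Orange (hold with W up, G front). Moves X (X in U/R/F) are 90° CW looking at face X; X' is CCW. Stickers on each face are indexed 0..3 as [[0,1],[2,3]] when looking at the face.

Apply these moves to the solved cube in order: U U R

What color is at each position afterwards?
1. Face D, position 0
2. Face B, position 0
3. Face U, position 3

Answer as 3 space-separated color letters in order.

After move 1 (U): U=WWWW F=RRGG R=BBRR B=OOBB L=GGOO
After move 2 (U): U=WWWW F=BBGG R=OORR B=GGBB L=RROO
After move 3 (R): R=RORO U=WBWG F=BYGY D=YBYG B=WGWB
Query 1: D[0] = Y
Query 2: B[0] = W
Query 3: U[3] = G

Answer: Y W G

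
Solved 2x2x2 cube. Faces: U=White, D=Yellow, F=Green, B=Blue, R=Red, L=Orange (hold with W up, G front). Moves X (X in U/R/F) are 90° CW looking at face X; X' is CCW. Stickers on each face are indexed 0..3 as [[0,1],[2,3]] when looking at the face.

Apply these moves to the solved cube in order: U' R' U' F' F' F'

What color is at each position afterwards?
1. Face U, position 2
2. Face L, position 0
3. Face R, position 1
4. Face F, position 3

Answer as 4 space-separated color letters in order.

After move 1 (U'): U=WWWW F=OOGG R=GGRR B=RRBB L=BBOO
After move 2 (R'): R=GRGR U=WBWR F=OWGW D=YOYG B=YRYB
After move 3 (U'): U=BRWW F=BBGW R=OWGR B=GRYB L=YROO
After move 4 (F'): F=BWBG U=BROG R=OWYR D=ROYG L=YWOW
After move 5 (F'): F=WGBB U=BROY R=OWRR D=WWYG L=YGOO
After move 6 (F'): F=GBWB U=BROR R=WWWR D=GOYG L=YYOO
Query 1: U[2] = O
Query 2: L[0] = Y
Query 3: R[1] = W
Query 4: F[3] = B

Answer: O Y W B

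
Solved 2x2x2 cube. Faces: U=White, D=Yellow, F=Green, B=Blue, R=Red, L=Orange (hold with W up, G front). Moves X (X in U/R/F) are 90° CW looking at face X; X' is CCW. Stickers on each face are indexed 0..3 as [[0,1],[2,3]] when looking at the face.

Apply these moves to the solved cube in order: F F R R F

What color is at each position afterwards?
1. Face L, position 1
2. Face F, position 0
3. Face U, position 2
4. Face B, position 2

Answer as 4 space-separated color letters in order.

After move 1 (F): F=GGGG U=WWOO R=WRWR D=RRYY L=OYOY
After move 2 (F): F=GGGG U=WWYY R=OROR D=WWYY L=OROR
After move 3 (R): R=OORR U=WGYG F=GWGY D=WBYB B=YBWB
After move 4 (R): R=RORO U=WWYY F=GBGB D=WWYY B=GBGB
After move 5 (F): F=GGBB U=WWRR R=YOYO D=RRYY L=OWOW
Query 1: L[1] = W
Query 2: F[0] = G
Query 3: U[2] = R
Query 4: B[2] = G

Answer: W G R G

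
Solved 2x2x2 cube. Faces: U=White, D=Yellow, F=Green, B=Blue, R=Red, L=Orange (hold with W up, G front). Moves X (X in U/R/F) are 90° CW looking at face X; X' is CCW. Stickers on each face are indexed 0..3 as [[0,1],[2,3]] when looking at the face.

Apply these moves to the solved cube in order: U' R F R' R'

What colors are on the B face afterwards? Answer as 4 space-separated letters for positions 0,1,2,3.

Answer: Y R O B

Derivation:
After move 1 (U'): U=WWWW F=OOGG R=GGRR B=RRBB L=BBOO
After move 2 (R): R=RGRG U=WOWG F=OYGY D=YBYR B=WRWB
After move 3 (F): F=GOYY U=WOOB R=WGGG D=RRYR L=BYOB
After move 4 (R'): R=GGWG U=WWOW F=GOYB D=ROYY B=RRRB
After move 5 (R'): R=GGGW U=WROR F=GWYW D=ROYB B=YROB
Query: B face = YROB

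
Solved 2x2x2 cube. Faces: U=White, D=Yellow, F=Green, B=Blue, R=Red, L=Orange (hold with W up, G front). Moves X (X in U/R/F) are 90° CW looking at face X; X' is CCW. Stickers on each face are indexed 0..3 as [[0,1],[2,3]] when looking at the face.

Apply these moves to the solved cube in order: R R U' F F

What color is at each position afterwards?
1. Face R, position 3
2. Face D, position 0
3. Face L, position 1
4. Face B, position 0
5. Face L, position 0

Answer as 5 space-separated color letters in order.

Answer: R W R R G

Derivation:
After move 1 (R): R=RRRR U=WGWG F=GYGY D=YBYB B=WBWB
After move 2 (R): R=RRRR U=WYWY F=GBGB D=YWYW B=GBGB
After move 3 (U'): U=YYWW F=OOGB R=GBRR B=RRGB L=GBOO
After move 4 (F): F=GOBO U=YYOB R=WBWR D=RGYW L=GYOW
After move 5 (F): F=BGOO U=YYWY R=OBBR D=WWYW L=GROG
Query 1: R[3] = R
Query 2: D[0] = W
Query 3: L[1] = R
Query 4: B[0] = R
Query 5: L[0] = G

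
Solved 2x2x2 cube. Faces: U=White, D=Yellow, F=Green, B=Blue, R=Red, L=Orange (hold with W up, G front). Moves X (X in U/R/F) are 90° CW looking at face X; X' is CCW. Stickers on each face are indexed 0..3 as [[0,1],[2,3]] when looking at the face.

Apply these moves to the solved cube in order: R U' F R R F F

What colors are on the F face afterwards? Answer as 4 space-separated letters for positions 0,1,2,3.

After move 1 (R): R=RRRR U=WGWG F=GYGY D=YBYB B=WBWB
After move 2 (U'): U=GGWW F=OOGY R=GYRR B=RRWB L=WBOO
After move 3 (F): F=GOYO U=GGOB R=WYWR D=RGYB L=WYOB
After move 4 (R): R=WWRY U=GOOO F=GGYB D=RWYR B=BRGB
After move 5 (R): R=RWYW U=GGOB F=GWYR D=RGYB B=OROB
After move 6 (F): F=YGRW U=GGBY R=OWBW D=YRYB L=WROG
After move 7 (F): F=RYWG U=GGGR R=BWYW D=BOYB L=WYOR
Query: F face = RYWG

Answer: R Y W G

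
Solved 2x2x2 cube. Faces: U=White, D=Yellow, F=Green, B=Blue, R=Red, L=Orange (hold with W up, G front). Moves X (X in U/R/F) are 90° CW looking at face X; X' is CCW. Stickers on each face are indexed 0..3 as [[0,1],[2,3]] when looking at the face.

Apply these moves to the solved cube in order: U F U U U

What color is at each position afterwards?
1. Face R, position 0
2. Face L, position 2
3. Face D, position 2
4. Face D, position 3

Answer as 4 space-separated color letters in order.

After move 1 (U): U=WWWW F=RRGG R=BBRR B=OOBB L=GGOO
After move 2 (F): F=GRGR U=WWOG R=WBWR D=RBYY L=GYOY
After move 3 (U): U=OWGW F=WBGR R=OOWR B=GYBB L=GROY
After move 4 (U): U=GOWW F=OOGR R=GYWR B=GRBB L=WBOY
After move 5 (U): U=WGWO F=GYGR R=GRWR B=WBBB L=OOOY
Query 1: R[0] = G
Query 2: L[2] = O
Query 3: D[2] = Y
Query 4: D[3] = Y

Answer: G O Y Y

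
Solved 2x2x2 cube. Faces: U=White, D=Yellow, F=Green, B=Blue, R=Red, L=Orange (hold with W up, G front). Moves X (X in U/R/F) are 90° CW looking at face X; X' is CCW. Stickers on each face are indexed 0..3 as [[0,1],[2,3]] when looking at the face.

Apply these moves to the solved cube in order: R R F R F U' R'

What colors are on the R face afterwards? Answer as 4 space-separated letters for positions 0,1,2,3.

Answer: G R B B

Derivation:
After move 1 (R): R=RRRR U=WGWG F=GYGY D=YBYB B=WBWB
After move 2 (R): R=RRRR U=WYWY F=GBGB D=YWYW B=GBGB
After move 3 (F): F=GGBB U=WYOO R=WRYR D=RRYW L=OYOW
After move 4 (R): R=YWRR U=WGOB F=GRBW D=RGYG B=OBYB
After move 5 (F): F=BGWR U=WGWY R=OWBR D=RYYG L=OROG
After move 6 (U'): U=GYWW F=ORWR R=BGBR B=OWYB L=OBOG
After move 7 (R'): R=GRBB U=GYWO F=OYWW D=RRYR B=GWYB
Query: R face = GRBB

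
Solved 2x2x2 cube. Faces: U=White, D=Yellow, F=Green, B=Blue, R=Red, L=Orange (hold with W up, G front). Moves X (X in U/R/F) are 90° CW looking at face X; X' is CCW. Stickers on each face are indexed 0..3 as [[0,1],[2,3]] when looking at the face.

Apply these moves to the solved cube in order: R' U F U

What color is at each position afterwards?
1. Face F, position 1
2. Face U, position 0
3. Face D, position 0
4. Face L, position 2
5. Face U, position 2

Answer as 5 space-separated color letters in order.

Answer: B O R O W

Derivation:
After move 1 (R'): R=RRRR U=WBWB F=GWGW D=YGYG B=YBYB
After move 2 (U): U=WWBB F=RRGW R=YBRR B=OOYB L=GWOO
After move 3 (F): F=GRWR U=WWOW R=BBBR D=RYYG L=GYOG
After move 4 (U): U=OWWW F=BBWR R=OOBR B=GYYB L=GROG
Query 1: F[1] = B
Query 2: U[0] = O
Query 3: D[0] = R
Query 4: L[2] = O
Query 5: U[2] = W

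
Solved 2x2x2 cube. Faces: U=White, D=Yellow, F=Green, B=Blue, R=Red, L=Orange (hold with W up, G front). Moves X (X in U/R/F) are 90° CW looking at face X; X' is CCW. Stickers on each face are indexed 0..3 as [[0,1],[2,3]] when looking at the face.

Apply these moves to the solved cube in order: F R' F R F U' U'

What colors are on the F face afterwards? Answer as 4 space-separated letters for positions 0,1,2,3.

Answer: Y B G R

Derivation:
After move 1 (F): F=GGGG U=WWOO R=WRWR D=RRYY L=OYOY
After move 2 (R'): R=RRWW U=WBOB F=GWGO D=RGYG B=YBRB
After move 3 (F): F=GGOW U=WBYY R=ORBW D=WRYG L=OROG
After move 4 (R): R=BOWR U=WGYW F=GROG D=WRYY B=YBBB
After move 5 (F): F=OGGR U=WGGR R=YOWR D=WBYY L=OWOR
After move 6 (U'): U=GRWG F=OWGR R=OGWR B=YOBB L=YBOR
After move 7 (U'): U=RGGW F=YBGR R=OWWR B=OGBB L=YOOR
Query: F face = YBGR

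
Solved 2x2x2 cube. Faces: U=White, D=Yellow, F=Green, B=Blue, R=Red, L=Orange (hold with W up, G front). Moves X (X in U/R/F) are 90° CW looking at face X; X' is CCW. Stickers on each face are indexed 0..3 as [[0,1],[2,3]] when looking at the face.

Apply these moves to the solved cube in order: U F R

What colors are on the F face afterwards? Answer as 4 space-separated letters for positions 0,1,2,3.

After move 1 (U): U=WWWW F=RRGG R=BBRR B=OOBB L=GGOO
After move 2 (F): F=GRGR U=WWOG R=WBWR D=RBYY L=GYOY
After move 3 (R): R=WWRB U=WROR F=GBGY D=RBYO B=GOWB
Query: F face = GBGY

Answer: G B G Y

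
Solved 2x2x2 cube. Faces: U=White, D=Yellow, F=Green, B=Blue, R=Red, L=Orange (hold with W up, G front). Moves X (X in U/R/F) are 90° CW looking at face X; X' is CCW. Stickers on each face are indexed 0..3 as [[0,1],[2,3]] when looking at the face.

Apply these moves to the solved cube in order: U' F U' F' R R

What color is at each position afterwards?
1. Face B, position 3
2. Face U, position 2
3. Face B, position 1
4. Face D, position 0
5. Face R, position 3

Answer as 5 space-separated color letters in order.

After move 1 (U'): U=WWWW F=OOGG R=GGRR B=RRBB L=BBOO
After move 2 (F): F=GOGO U=WWOB R=WGWR D=RGYY L=BYOY
After move 3 (U'): U=WBWO F=BYGO R=GOWR B=WGBB L=RROY
After move 4 (F'): F=YOBG U=WBGW R=GORR D=RYYY L=ROOW
After move 5 (R): R=RGRO U=WOGG F=YYBY D=RBYW B=WGBB
After move 6 (R): R=RROG U=WYGY F=YBBW D=RBYW B=GGOB
Query 1: B[3] = B
Query 2: U[2] = G
Query 3: B[1] = G
Query 4: D[0] = R
Query 5: R[3] = G

Answer: B G G R G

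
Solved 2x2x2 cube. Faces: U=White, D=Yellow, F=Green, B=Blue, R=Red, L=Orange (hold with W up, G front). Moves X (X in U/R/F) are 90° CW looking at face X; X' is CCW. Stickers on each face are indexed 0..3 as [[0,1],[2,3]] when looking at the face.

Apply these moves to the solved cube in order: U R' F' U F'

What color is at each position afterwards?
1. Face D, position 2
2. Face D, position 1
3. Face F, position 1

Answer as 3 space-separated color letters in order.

Answer: Y W G

Derivation:
After move 1 (U): U=WWWW F=RRGG R=BBRR B=OOBB L=GGOO
After move 2 (R'): R=BRBR U=WBWO F=RWGW D=YRYG B=YOYB
After move 3 (F'): F=WWRG U=WBBB R=RRYR D=GOYG L=GOOW
After move 4 (U): U=BWBB F=RRRG R=YOYR B=GOYB L=WWOW
After move 5 (F'): F=RGRR U=BWYY R=OOGR D=WWYG L=WBOB
Query 1: D[2] = Y
Query 2: D[1] = W
Query 3: F[1] = G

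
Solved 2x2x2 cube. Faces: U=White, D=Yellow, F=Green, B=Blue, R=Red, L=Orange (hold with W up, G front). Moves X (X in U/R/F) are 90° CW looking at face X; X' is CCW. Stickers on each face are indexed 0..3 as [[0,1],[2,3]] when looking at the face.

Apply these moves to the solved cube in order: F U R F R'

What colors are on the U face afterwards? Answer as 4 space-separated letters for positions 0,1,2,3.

After move 1 (F): F=GGGG U=WWOO R=WRWR D=RRYY L=OYOY
After move 2 (U): U=OWOW F=WRGG R=BBWR B=OYBB L=GGOY
After move 3 (R): R=WBRB U=OROG F=WRGY D=RBYO B=WYWB
After move 4 (F): F=GWYR U=ORYG R=OBGB D=RWYO L=GROB
After move 5 (R'): R=BBOG U=OWYW F=GRYG D=RWYR B=OYWB
Query: U face = OWYW

Answer: O W Y W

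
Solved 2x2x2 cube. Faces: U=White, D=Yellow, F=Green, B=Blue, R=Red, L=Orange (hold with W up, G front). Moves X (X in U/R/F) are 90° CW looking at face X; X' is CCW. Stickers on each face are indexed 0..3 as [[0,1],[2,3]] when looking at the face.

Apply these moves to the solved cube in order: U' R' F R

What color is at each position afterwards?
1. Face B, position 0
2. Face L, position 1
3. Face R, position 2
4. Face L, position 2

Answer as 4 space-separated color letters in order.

Answer: B Y R O

Derivation:
After move 1 (U'): U=WWWW F=OOGG R=GGRR B=RRBB L=BBOO
After move 2 (R'): R=GRGR U=WBWR F=OWGW D=YOYG B=YRYB
After move 3 (F): F=GOWW U=WBOB R=WRRR D=GGYG L=BYOO
After move 4 (R): R=RWRR U=WOOW F=GGWG D=GYYY B=BRBB
Query 1: B[0] = B
Query 2: L[1] = Y
Query 3: R[2] = R
Query 4: L[2] = O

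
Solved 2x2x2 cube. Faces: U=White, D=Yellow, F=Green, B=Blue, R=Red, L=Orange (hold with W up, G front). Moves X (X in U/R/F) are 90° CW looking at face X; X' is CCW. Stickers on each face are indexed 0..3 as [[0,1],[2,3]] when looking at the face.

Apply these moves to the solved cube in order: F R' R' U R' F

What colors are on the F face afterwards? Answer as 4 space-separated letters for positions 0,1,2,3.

After move 1 (F): F=GGGG U=WWOO R=WRWR D=RRYY L=OYOY
After move 2 (R'): R=RRWW U=WBOB F=GWGO D=RGYG B=YBRB
After move 3 (R'): R=RWRW U=WROY F=GBGB D=RWYO B=GBGB
After move 4 (U): U=OWYR F=RWGB R=GBRW B=OYGB L=GBOY
After move 5 (R'): R=BWGR U=OGYO F=RWGR D=RWYB B=OYWB
After move 6 (F): F=GRRW U=OGYB R=YWOR D=GBYB L=GROW
Query: F face = GRRW

Answer: G R R W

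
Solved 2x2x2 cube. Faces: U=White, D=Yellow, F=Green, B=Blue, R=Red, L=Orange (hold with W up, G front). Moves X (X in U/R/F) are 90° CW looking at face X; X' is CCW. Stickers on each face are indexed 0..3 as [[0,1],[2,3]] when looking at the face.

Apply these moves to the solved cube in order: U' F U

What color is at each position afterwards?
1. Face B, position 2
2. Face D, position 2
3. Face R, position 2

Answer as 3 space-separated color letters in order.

Answer: B Y W

Derivation:
After move 1 (U'): U=WWWW F=OOGG R=GGRR B=RRBB L=BBOO
After move 2 (F): F=GOGO U=WWOB R=WGWR D=RGYY L=BYOY
After move 3 (U): U=OWBW F=WGGO R=RRWR B=BYBB L=GOOY
Query 1: B[2] = B
Query 2: D[2] = Y
Query 3: R[2] = W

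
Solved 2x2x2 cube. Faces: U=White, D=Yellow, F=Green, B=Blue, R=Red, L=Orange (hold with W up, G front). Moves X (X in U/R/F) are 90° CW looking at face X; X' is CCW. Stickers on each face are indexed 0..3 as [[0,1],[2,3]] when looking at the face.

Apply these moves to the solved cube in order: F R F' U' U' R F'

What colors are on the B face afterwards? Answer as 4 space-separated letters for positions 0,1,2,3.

After move 1 (F): F=GGGG U=WWOO R=WRWR D=RRYY L=OYOY
After move 2 (R): R=WWRR U=WGOG F=GRGY D=RBYB B=OBWB
After move 3 (F'): F=RYGG U=WGWR R=BWRR D=YYYB L=OGOO
After move 4 (U'): U=GRWW F=OGGG R=RYRR B=BWWB L=OBOO
After move 5 (U'): U=RWGW F=OBGG R=OGRR B=RYWB L=BWOO
After move 6 (R): R=RORG U=RBGG F=OYGB D=YWYR B=WYWB
After move 7 (F'): F=YBOG U=RBRR R=WOYG D=WOYR L=BGOG
Query: B face = WYWB

Answer: W Y W B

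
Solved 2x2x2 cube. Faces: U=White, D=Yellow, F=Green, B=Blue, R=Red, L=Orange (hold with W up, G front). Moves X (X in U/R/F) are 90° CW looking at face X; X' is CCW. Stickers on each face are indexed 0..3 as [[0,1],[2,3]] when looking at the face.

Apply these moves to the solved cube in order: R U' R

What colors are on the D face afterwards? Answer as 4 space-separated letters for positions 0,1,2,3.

After move 1 (R): R=RRRR U=WGWG F=GYGY D=YBYB B=WBWB
After move 2 (U'): U=GGWW F=OOGY R=GYRR B=RRWB L=WBOO
After move 3 (R): R=RGRY U=GOWY F=OBGB D=YWYR B=WRGB
Query: D face = YWYR

Answer: Y W Y R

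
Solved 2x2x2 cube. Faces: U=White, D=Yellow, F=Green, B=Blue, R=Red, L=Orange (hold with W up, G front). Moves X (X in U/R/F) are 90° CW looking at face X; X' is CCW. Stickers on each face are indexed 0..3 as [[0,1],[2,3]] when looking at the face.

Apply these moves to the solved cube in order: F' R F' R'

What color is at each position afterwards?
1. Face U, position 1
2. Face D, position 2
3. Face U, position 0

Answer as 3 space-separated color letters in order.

Answer: W Y W

Derivation:
After move 1 (F'): F=GGGG U=WWRR R=YRYR D=OOYY L=OWOW
After move 2 (R): R=YYRR U=WGRG F=GOGY D=OBYB B=RBWB
After move 3 (F'): F=OYGG U=WGYR R=BYOR D=WWYB L=OGOR
After move 4 (R'): R=YRBO U=WWYR F=OGGR D=WYYG B=BBWB
Query 1: U[1] = W
Query 2: D[2] = Y
Query 3: U[0] = W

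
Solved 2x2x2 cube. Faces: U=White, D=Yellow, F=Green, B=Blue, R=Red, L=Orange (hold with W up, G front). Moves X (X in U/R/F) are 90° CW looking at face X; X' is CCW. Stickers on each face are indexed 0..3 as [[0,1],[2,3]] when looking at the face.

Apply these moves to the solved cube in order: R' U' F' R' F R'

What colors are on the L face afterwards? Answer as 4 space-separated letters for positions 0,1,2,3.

After move 1 (R'): R=RRRR U=WBWB F=GWGW D=YGYG B=YBYB
After move 2 (U'): U=BBWW F=OOGW R=GWRR B=RRYB L=YBOO
After move 3 (F'): F=OWOG U=BBGR R=GWYR D=BOYG L=YWOW
After move 4 (R'): R=WRGY U=BYGR F=OBOR D=BWYG B=GROB
After move 5 (F): F=OORB U=BYWW R=GRRY D=GWYG L=YBOW
After move 6 (R'): R=RYGR U=BOWG F=OYRW D=GOYB B=GRWB
Query: L face = YBOW

Answer: Y B O W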